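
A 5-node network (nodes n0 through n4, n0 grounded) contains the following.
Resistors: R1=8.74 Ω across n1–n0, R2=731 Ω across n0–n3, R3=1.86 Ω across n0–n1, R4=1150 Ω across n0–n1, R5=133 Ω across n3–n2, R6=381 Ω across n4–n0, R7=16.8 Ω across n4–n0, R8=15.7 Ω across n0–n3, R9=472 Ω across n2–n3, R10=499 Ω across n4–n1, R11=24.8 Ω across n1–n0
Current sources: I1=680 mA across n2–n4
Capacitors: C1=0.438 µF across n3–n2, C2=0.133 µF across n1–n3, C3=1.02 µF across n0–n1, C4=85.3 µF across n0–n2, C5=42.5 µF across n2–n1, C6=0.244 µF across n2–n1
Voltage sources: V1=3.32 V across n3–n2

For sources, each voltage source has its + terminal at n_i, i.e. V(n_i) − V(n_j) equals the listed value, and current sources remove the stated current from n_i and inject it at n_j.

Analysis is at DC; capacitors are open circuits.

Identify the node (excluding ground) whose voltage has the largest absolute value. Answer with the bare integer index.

Apply KCL at each of the 4 non-ground nodes and solve the resulting linear system.
Node n1: branches {R1, R3, R4, C2, C3, R10, C5, R11, C6} → V_1 = 0.03056
Node n2: branches {I1, C1, R5, R9, C4, C5, C6, V1} → V_2 = -13.77
Node n3: branches {R2, C1, C2, R5, R8, R9, V1} → V_3 = -10.45
Node n4: branches {I1, R6, R7, R10} → V_4 = 10.60
Source currents: i(V1)=0.6480

2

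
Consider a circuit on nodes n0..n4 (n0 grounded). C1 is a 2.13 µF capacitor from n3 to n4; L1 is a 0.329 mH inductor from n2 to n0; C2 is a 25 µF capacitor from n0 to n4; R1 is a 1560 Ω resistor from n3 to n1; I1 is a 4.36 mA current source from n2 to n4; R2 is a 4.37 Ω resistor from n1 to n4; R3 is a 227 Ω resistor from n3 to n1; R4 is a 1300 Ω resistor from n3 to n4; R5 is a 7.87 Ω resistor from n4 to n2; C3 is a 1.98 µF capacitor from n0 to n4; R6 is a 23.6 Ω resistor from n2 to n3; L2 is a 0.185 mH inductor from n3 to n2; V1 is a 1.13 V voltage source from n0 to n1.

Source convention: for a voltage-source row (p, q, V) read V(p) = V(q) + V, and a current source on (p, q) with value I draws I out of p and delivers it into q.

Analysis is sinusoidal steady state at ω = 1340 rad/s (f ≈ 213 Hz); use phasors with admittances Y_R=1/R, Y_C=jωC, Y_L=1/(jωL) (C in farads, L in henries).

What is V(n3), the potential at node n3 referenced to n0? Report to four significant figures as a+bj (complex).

Apply KCL at each of the 4 non-ground nodes and solve the resulting linear system.
Node n1: branches {R1, R2, R3, V1} → V_1 = -1.130+0.000j
Node n2: branches {L1, I1, R5, R6, L2} → V_2 = -0.005173-0.04414j
Node n3: branches {C1, R1, R3, R4, R6, L2} → V_3 = -0.004770-0.04576j
Node n4: branches {C1, C2, I1, R2, R4, R5, C3} → V_4 = -0.7075+0.06152j
Source currents: i(V1)=-0.1024-0.01385j

-0.004770-0.04576j V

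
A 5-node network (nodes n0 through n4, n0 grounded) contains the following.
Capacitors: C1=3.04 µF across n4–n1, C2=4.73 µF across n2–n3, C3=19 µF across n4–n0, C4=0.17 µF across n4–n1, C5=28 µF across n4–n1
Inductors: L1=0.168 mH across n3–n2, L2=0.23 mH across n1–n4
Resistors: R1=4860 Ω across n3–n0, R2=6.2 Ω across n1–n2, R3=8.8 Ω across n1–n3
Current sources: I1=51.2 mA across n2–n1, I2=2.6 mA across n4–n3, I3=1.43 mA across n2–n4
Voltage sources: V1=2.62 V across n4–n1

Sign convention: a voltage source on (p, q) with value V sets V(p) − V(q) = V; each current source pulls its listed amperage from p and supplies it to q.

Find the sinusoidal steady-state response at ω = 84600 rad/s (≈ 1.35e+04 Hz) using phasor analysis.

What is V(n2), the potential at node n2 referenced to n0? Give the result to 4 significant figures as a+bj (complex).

-2.806+0.02811j V

MNA unknowns: 4 node voltages V₁..V_4 plus 1 source current (V1)
C1: Y=0.000+0.2572j on G[4,1]
L1: Y=0.000-0.07036j on G[3,2]
R1: Y=0.0002058+0.000j on G[3,0]
I1: z[2]−=0.0512, z[1]+=0.0512
C2: Y=0.000+0.4002j on G[2,3]
R2: Y=0.1613+0.000j on G[1,2]
I2: z[4]−=0.0026, z[3]+=0.0026
R3: Y=0.1136+0.000j on G[1,3]
C3: Y=0.000+1.607j on G[4,0]
C4: Y=0.000+0.01438j on G[4,1]
L2: Y=0.000-0.05139j on G[1,4]
I3: z[2]−=0.00143, z[4]+=0.00143
C5: Y=0.000+2.369j on G[4,1]
V1: row V4−V1=2.62, i_V1 at 4,1
solve → V1=-2.620-0.0003574j, V2=-2.806+0.02811j, V3=-2.792-0.04069j, V4=5.208e-06-0.0003574j
aux → i_V1=-0.001744-6.783j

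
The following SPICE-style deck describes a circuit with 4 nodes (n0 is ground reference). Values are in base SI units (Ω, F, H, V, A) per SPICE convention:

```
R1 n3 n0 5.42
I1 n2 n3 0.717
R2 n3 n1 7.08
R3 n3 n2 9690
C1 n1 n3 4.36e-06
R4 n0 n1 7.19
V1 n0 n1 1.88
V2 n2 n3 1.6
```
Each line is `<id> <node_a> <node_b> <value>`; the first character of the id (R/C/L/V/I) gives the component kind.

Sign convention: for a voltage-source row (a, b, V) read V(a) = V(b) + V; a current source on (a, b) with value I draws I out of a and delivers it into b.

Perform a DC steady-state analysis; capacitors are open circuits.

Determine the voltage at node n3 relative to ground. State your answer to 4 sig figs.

MNA unknowns: 3 node voltages V₁..V_3 plus 2 source currents (V1, V2)
R1: Y=0.1845 on G[3,0]
I1: z[2]−=0.717, z[3]+=0.717
R2: Y=0.1412 on G[3,1]
R3: Y=0.0001032 on G[3,2]
C1: Y=0.000 on G[1,3]
R4: Y=0.1391 on G[0,1]
V1: row V0−V1=1.88, i_V1 at 0,1
V2: row V2−V3=1.6, i_V2 at 2,3
solve → V1=-1.880, V2=0.7848, V3=-0.8152
aux → i_V1=-0.4119, i_V2=-0.7172

-0.8152 V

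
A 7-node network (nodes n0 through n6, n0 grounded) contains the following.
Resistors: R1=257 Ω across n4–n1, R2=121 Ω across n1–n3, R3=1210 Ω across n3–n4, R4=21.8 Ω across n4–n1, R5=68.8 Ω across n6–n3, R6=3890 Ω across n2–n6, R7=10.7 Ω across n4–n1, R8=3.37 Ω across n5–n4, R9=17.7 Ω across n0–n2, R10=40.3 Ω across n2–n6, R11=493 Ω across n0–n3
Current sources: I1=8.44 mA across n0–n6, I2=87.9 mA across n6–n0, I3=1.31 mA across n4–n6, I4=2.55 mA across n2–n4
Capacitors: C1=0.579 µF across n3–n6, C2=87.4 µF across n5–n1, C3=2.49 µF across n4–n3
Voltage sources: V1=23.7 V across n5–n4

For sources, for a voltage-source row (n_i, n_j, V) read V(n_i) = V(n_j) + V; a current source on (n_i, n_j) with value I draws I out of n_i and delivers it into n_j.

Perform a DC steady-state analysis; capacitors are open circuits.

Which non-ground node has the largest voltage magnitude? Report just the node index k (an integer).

5

MNA unknowns: 6 node voltages V₁..V_6 plus 1 source current (V1)
R1: Y=0.003891 on G[4,1]
R2: Y=0.008264 on G[1,3]
I1: z[0]−=0.00844, z[6]+=0.00844
R3: Y=0.0008264 on G[3,4]
I2: z[6]−=0.0879, z[0]+=0.0879
R4: Y=0.04587 on G[4,1]
R5: Y=0.01453 on G[6,3]
I3: z[4]−=0.00131, z[6]+=0.00131
R6: Y=0.0002571 on G[2,6]
C1: Y=0.000 on G[3,6]
R7: Y=0.09346 on G[4,1]
C2: Y=0.000 on G[5,1]
R8: Y=0.2967 on G[5,4]
R9: Y=0.05650 on G[0,2]
R10: Y=0.02481 on G[2,6]
I4: z[2]−=0.00255, z[4]+=0.00255
R11: Y=0.002028 on G[0,3]
C3: Y=0.000 on G[4,3]
V1: row V5−V4=23.7, i_V1 at 5,4
solve → V1=-3.358, V2=-1.281, V3=-3.493, V4=-3.350, V5=20.35, V6=-4.066
aux → i_V1=-7.033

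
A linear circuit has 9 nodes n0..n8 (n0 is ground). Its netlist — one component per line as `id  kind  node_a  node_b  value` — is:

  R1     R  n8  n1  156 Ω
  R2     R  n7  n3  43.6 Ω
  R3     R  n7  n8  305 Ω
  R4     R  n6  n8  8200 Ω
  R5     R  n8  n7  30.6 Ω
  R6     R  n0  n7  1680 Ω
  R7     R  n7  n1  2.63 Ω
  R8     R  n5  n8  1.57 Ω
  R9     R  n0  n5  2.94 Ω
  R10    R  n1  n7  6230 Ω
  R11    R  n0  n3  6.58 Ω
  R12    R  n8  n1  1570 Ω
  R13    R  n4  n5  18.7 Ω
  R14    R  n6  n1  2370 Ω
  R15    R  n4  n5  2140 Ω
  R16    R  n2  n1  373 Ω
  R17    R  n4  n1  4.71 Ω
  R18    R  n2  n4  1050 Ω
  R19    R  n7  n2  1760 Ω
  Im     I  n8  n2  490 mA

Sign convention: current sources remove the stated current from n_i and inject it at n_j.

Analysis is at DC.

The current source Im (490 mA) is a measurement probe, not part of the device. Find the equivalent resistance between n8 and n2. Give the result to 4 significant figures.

MNA unknowns: 8 node voltages V₁..V_8
R1: Y=0.006410 on G[8,1]
R2: Y=0.02294 on G[7,3]
R3: Y=0.003279 on G[7,8]
R4: Y=0.0001220 on G[6,8]
R5: Y=0.03268 on G[8,7]
R6: Y=0.0005952 on G[0,7]
R7: Y=0.3802 on G[7,1]
R8: Y=0.6369 on G[5,8]
R9: Y=0.3401 on G[0,5]
R10: Y=0.0001605 on G[1,7]
R11: Y=0.1520 on G[0,3]
R12: Y=0.0006369 on G[8,1]
R13: Y=0.05348 on G[4,5]
R14: Y=0.0004219 on G[6,1]
R15: Y=0.0004673 on G[4,5]
R16: Y=0.002681 on G[2,1]
R17: Y=0.2123 on G[4,1]
R18: Y=0.0009524 on G[2,4]
R19: Y=0.0005682 on G[7,2]
Im: z[8]−=0.49, z[2]+=0.49
solve → V1=4.253, V2=120.7, V3=0.4981, V4=3.763, V5=-0.2292, V6=3.145, V7=3.798, V8=-0.6897

R_eq = 247.7 Ω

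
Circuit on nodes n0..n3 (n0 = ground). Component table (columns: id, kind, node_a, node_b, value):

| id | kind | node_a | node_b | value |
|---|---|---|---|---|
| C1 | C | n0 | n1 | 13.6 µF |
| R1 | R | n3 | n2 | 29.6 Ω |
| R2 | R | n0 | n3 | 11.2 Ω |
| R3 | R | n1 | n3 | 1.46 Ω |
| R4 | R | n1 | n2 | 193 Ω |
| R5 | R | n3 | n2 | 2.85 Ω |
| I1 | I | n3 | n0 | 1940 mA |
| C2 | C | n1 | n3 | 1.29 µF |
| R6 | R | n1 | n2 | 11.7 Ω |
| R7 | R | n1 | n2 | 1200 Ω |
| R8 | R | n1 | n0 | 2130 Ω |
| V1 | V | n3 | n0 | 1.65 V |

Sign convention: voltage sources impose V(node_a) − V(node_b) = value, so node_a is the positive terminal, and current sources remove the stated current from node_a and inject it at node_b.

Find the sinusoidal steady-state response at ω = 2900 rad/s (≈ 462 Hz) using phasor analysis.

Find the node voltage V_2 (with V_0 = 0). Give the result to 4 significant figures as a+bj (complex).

1.649-0.01640j V

Element admittances at ω=2900 rad/s:
  Y(C1) = 0.000+0.03944j S between n0,n1
  Y(R1) = 0.03378+0.000j S between n3,n2
  Y(R2) = 0.08929+0.000j S between n0,n3
  Y(R3) = 0.6849+0.000j S between n1,n3
  Y(R4) = 0.005181+0.000j S between n1,n2
  Y(R5) = 0.3509+0.000j S between n3,n2
  I1: injects 1.94 A into n0 (from n3)
  Y(C2) = 0.000+0.003741j S between n1,n3
  Y(R6) = 0.08547+0.000j S between n1,n2
  Y(R7) = 0.0008333+0.000j S between n1,n2
  Y(R8) = 0.0004695+0.000j S between n1,n0
  V1: constraint V(n3)−V(n0) = 1.65
Assemble and solve the 4×4 MNA system:
  V(n1)=1.644-0.08537j  V(n2)=1.649-0.01640j  V(n3)=1.650+0.000j
  i(V1)=-2.091-0.06480j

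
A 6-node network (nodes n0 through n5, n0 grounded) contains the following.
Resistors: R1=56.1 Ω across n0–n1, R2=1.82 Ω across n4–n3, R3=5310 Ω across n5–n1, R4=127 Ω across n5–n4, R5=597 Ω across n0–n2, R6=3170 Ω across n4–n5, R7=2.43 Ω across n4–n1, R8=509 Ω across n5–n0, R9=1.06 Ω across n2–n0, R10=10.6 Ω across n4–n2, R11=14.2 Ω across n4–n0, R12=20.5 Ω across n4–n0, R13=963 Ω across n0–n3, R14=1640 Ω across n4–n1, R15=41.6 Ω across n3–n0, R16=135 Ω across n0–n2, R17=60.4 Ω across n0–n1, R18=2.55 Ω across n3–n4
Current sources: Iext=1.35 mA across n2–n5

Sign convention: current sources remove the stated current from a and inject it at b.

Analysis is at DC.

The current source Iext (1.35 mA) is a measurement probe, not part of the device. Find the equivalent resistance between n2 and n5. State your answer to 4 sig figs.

Element admittances at DC:
  Y(R1) = 0.01783 S between n0,n1
  Y(R2) = 0.5495 S between n4,n3
  Y(R3) = 0.0001883 S between n5,n1
  Y(R4) = 0.007874 S between n5,n4
  Y(R5) = 0.001675 S between n0,n2
  Y(R6) = 0.0003155 S between n4,n5
  Y(R7) = 0.4115 S between n4,n1
  Y(R8) = 0.001965 S between n5,n0
  Y(R9) = 0.9434 S between n2,n0
  Y(R10) = 0.09434 S between n4,n2
  Y(R11) = 0.07042 S between n4,n0
  Y(R12) = 0.04878 S between n4,n0
  Y(R13) = 0.001038 S between n0,n3
  Y(R14) = 0.0006098 S between n4,n1
  Y(R15) = 0.02404 S between n3,n0
  Y(R16) = 0.007407 S between n0,n2
  Y(R17) = 0.01656 S between n0,n1
  Y(R18) = 0.3922 S between n3,n4
  Iext: injects 0.00135 A into n5 (from n2)
Assemble and solve the 5×5 MNA system:
  V(n1)=0.003462  V(n2)=-0.0009570  V(n3)=0.003595  V(n4)=0.003691  V(n5)=0.1335

R_eq = 99.61 Ω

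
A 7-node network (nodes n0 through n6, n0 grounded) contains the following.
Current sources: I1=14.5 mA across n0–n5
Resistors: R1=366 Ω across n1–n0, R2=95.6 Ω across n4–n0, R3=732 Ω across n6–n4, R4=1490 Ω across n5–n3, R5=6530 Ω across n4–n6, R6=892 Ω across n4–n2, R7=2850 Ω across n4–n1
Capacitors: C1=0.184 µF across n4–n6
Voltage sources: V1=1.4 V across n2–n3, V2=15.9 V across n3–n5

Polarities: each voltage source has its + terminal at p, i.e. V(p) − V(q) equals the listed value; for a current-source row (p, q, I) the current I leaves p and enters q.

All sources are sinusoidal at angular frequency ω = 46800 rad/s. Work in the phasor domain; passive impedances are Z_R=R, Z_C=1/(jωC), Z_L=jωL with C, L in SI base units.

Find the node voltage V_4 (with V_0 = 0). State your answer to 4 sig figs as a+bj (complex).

1.346+0.000j V

Element admittances at ω=46800 rad/s:
  I1: injects 0.0145 A into n5 (from n0)
  Y(R1) = 0.002732+0.000j S between n1,n0
  Y(R2) = 0.01046+0.000j S between n4,n0
  Y(R3) = 0.001366+0.000j S between n6,n4
  Y(R4) = 0.0006711+0.000j S between n5,n3
  Y(C1) = 0.000+0.008611j S between n4,n6
  Y(R5) = 0.0001531+0.000j S between n4,n6
  Y(R6) = 0.001121+0.000j S between n4,n2
  Y(R7) = 0.0003509+0.000j S between n4,n1
  V1: constraint V(n2)−V(n3) = 1.4
  V2: constraint V(n3)−V(n5) = 15.9
Assemble and solve the 8×8 MNA system:
  V(n1)=0.1532+0.000j  V(n2)=14.28+0.000j  V(n3)=12.88+0.000j  V(n4)=1.346+0.000j  V(n5)=-3.020+0.000j  V(n6)=1.346+0.000j
  i(V1)=-0.01450+0.000j  i(V2)=-0.02517+0.000j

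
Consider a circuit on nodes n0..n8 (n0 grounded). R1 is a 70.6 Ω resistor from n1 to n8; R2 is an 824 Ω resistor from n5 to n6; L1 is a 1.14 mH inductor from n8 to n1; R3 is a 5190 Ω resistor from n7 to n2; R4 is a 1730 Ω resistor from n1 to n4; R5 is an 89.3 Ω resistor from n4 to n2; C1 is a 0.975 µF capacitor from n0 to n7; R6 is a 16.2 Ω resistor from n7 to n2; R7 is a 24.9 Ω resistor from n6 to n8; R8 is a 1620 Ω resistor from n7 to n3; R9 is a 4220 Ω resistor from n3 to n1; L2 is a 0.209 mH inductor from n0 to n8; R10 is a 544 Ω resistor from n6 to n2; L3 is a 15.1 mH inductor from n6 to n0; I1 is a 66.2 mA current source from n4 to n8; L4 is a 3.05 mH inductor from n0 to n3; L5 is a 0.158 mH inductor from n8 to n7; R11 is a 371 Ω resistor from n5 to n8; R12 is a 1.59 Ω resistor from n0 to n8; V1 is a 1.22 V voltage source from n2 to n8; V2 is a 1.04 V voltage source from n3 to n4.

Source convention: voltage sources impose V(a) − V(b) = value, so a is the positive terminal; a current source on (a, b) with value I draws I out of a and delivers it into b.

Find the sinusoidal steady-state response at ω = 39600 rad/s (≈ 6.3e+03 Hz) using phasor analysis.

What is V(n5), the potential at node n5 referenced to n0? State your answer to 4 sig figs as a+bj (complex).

0.06922-0.03637j V

Apply KCL at each of the 8 non-ground nodes and solve the resulting linear system.
Node n1: branches {R1, L1, R4, R9} → V_1 = 0.03752-0.1366j
Node n2: branches {R3, R5, R6, R10, V1} → V_2 = 1.273-0.03766j
Node n3: branches {R8, R9, L4, V2} → V_3 = -2.176-1.448j
Node n4: branches {R4, R5, I1, V2} → V_4 = -3.216-1.448j
Node n5: branches {R2, R11} → V_5 = 0.06922-0.03637j
Node n6: branches {R2, R7, R10, L3} → V_6 = 0.1062-0.03351j
Node n7: branches {R3, C1, R6, R8, L5} → V_7 = 0.3159+0.4264j
Node n8: branches {R1, L1, R7, L2, I1, L5, R11, R12, V1} → V_8 = 0.05256-0.03766j
Source currents: i(V1)=-0.1117+0.01295j, i(V2)=0.01405-0.01655j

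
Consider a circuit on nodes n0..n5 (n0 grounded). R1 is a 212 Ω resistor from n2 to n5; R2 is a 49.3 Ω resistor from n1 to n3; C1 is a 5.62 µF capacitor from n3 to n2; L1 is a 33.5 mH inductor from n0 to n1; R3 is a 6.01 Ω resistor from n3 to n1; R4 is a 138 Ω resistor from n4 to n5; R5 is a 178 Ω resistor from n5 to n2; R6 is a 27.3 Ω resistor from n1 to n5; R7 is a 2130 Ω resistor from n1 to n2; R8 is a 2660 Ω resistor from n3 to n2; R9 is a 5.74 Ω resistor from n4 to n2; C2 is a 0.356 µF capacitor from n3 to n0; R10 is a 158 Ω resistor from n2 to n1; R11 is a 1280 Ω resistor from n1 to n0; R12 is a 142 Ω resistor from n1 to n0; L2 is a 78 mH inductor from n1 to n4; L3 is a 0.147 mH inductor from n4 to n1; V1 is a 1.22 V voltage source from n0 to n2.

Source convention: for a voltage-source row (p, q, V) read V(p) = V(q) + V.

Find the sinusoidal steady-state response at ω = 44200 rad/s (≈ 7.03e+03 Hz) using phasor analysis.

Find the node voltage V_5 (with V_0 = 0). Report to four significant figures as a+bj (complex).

-1.157+0.01221j V

Apply KCL at each of the 5 non-ground nodes and solve the resulting linear system.
Node n1: branches {R2, L1, R3, R6, R7, R10, R11, R12, L2, L3} → V_1 = -1.136+0.02395j
Node n2: branches {R1, C1, R5, R7, R8, R9, R10, V1} → V_2 = -1.220+0.000j
Node n3: branches {R2, C1, R3, R8, C2} → V_3 = -1.132+0.002882j
Node n4: branches {R4, R9, L2, L3} → V_4 = -1.172-0.02972j
Node n5: branches {R1, R4, R5, R6} → V_5 = -1.157+0.01221j
Source currents: i(V1)=-0.008919-0.01686j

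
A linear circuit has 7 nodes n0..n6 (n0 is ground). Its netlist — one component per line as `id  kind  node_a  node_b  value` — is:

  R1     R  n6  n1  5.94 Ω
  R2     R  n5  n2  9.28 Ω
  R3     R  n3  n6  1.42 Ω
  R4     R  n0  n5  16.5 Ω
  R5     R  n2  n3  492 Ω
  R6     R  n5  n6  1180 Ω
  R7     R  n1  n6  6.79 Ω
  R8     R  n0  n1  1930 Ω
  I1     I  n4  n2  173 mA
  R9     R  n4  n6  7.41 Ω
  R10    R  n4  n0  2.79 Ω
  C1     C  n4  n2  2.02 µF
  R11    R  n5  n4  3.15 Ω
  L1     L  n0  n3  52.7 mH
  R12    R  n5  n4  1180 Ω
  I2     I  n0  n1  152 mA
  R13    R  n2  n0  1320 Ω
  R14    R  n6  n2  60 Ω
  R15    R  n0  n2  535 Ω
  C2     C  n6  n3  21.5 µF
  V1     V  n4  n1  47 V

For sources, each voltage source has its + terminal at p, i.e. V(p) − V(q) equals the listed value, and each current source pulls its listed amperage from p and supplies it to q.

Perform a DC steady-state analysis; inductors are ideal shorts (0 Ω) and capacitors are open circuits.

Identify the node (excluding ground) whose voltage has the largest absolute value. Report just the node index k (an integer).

1

Element admittances at DC:
  Y(R1) = 0.1684 S between n6,n1
  Y(R2) = 0.1078 S between n5,n2
  Y(R3) = 0.7042 S between n3,n6
  Y(R4) = 0.06061 S between n0,n5
  Y(R5) = 0.002033 S between n2,n3
  Y(R6) = 0.0008475 S between n5,n6
  Y(R7) = 0.1473 S between n1,n6
  Y(R8) = 0.0005181 S between n0,n1
  I1: injects 0.173 A into n2 (from n4)
  Y(R9) = 0.1350 S between n4,n6
  Y(R10) = 0.3584 S between n4,n0
  Y(C1) = 0.000 S between n4,n2
  Y(R11) = 0.3175 S between n5,n4
  L1: short n0↔n3 (DC inductor)
  Y(R12) = 0.0008475 S between n5,n4
  I2: injects 0.152 A into n1 (from n0)
  Y(R13) = 0.0007576 S between n2,n0
  Y(R14) = 0.01667 S between n6,n2
  Y(R15) = 0.001869 S between n0,n2
  Y(C2) = 0.000 S between n6,n3
  V1: constraint V(n4)−V(n1) = 47
Assemble and solve the 8×8 MNA system:
  V(n1)=-33.82  V(n2)=9.263  V(n3)=0.000  V(n4)=13.18  V(n5)=10.64  V(n6)=-7.447
  i(L1)=5.226  i(V1)=-8.492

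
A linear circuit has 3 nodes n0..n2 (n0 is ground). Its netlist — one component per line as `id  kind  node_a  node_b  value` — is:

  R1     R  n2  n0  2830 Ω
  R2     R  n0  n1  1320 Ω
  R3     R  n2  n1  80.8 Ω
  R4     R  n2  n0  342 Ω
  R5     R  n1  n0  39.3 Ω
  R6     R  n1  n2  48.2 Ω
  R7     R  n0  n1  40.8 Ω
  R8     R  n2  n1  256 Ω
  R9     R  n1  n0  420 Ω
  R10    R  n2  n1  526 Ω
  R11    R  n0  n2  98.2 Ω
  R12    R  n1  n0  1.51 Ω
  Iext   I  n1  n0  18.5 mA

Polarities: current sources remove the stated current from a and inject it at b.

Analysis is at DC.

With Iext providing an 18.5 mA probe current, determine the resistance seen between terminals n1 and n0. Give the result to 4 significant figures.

R_eq = 1.379 Ω

Element admittances at DC:
  Y(R1) = 0.0003534 S between n2,n0
  Y(R2) = 0.0007576 S between n0,n1
  Y(R3) = 0.01238 S between n2,n1
  Y(R4) = 0.002924 S between n2,n0
  Y(R5) = 0.02545 S between n1,n0
  Y(R6) = 0.02075 S between n1,n2
  Y(R7) = 0.02451 S between n0,n1
  Y(R8) = 0.003906 S between n2,n1
  Y(R9) = 0.002381 S between n1,n0
  Y(R10) = 0.001901 S between n2,n1
  Y(R11) = 0.01018 S between n0,n2
  Y(R12) = 0.6623 S between n1,n0
  Iext: injects 0.0185 A into n0 (from n1)
Assemble and solve the 2×2 MNA system:
  V(n1)=-0.02551  V(n2)=-0.01895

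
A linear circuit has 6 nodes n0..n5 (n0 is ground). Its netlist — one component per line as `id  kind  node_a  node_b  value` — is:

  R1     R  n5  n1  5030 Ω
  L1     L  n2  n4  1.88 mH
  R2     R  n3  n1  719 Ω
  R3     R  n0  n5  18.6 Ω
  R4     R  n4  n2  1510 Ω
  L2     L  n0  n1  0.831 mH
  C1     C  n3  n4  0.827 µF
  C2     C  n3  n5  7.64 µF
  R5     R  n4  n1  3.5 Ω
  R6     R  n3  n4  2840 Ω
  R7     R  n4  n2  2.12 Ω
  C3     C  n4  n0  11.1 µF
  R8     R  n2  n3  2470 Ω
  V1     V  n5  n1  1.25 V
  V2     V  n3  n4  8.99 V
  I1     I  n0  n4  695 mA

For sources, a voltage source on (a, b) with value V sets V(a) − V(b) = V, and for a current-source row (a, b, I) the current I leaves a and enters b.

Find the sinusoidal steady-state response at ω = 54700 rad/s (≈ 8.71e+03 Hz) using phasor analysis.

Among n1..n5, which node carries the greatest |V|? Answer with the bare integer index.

Apply KCL at each of the 5 non-ground nodes and solve the resulting linear system.
Node n1: branches {R1, R2, L2, R5, V1} → V_1 = 4.526+3.618j
Node n2: branches {L1, R4, R7, R8} → V_2 = -0.1487-0.5020j
Node n3: branches {R2, C1, C2, R6, R8, V2} → V_3 = 8.834-0.5021j
Node n4: branches {L1, R4, C1, R5, R6, R7, C3, V2, I1} → V_4 = -0.1564-0.5021j
Node n5: branches {R1, R3, C2, V1} → V_5 = 5.776+3.618j
Source currents: i(V1)=1.411+1.083j, i(V2)=-1.735-1.679j

3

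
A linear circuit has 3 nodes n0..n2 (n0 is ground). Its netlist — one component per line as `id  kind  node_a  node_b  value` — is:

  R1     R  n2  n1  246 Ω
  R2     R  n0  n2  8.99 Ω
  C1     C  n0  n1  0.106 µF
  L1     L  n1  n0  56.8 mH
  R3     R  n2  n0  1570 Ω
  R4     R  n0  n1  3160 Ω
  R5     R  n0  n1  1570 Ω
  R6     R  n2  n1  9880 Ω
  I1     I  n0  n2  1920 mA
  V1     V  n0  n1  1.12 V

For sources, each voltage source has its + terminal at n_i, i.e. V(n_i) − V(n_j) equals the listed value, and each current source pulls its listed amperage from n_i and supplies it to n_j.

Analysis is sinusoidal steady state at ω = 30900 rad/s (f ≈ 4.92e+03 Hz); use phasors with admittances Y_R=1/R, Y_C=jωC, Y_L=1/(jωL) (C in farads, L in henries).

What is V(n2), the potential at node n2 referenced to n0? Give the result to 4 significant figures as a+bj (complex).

16.51+0.000j V

MNA unknowns: 2 node voltages V₁..V_2 plus 1 source current (V1)
R1: Y=0.004065+0.000j on G[2,1]
R2: Y=0.1112+0.000j on G[0,2]
C1: Y=0.000+0.003275j on G[0,1]
L1: Y=0.000-0.0005698j on G[1,0]
R3: Y=0.0006369+0.000j on G[2,0]
R4: Y=0.0003165+0.000j on G[0,1]
R5: Y=0.0006369+0.000j on G[0,1]
R6: Y=0.0001012+0.000j on G[2,1]
I1: z[0]−=1.92, z[2]+=1.92
V1: row V0−V1=1.12, i_V1 at 0,1
solve → V1=-1.120+0.000j, V2=16.51+0.000j
aux → i_V1=-0.07450-0.003030j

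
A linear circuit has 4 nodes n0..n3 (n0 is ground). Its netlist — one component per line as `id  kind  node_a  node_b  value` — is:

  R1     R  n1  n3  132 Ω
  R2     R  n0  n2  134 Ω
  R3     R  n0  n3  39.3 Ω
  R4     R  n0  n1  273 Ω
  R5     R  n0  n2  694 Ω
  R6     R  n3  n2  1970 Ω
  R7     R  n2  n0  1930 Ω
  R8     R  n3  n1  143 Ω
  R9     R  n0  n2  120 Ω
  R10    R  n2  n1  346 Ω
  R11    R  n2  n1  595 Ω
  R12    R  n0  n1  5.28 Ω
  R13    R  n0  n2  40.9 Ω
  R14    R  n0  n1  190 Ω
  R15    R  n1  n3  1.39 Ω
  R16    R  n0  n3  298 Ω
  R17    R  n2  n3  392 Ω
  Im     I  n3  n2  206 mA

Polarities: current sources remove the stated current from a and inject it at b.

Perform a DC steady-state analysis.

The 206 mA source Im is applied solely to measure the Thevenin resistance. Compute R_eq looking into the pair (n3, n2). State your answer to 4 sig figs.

MNA unknowns: 3 node voltages V₁..V_3
R1: Y=0.007576 on G[1,3]
R2: Y=0.007463 on G[0,2]
R3: Y=0.02545 on G[0,3]
R4: Y=0.003663 on G[0,1]
R5: Y=0.001441 on G[0,2]
R6: Y=0.0005076 on G[3,2]
R7: Y=0.0005181 on G[2,0]
R8: Y=0.006993 on G[3,1]
R9: Y=0.008333 on G[0,2]
R10: Y=0.002890 on G[2,1]
R11: Y=0.001681 on G[2,1]
R12: Y=0.1894 on G[0,1]
R13: Y=0.02445 on G[0,2]
R14: Y=0.005263 on G[0,1]
R15: Y=0.7194 on G[1,3]
R16: Y=0.003356 on G[0,3]
R17: Y=0.002551 on G[2,3]
Im: z[3]−=0.206, z[2]+=0.206
solve → V1=-0.7169, V2=4.010, V3=-0.9401

R_eq = 24.03 Ω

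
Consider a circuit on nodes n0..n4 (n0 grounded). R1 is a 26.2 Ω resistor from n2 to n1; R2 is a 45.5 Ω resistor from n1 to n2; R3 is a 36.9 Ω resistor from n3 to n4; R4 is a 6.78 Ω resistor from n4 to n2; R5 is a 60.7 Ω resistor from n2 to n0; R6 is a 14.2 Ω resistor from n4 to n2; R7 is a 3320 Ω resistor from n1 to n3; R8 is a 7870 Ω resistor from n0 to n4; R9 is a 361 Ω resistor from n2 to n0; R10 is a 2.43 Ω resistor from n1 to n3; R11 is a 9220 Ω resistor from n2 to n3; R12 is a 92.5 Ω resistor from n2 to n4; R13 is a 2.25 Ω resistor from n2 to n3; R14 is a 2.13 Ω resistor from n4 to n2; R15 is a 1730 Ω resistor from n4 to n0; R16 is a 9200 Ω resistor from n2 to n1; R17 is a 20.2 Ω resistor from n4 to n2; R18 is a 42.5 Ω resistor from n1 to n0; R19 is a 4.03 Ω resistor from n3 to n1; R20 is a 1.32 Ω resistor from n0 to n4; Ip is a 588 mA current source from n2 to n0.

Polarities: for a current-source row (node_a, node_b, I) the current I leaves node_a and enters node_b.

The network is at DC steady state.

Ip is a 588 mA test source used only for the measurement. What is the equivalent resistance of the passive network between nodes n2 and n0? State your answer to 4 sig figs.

R_eq = 2.363 Ω

Element admittances at DC:
  Y(R1) = 0.03817 S between n2,n1
  Y(R2) = 0.02198 S between n1,n2
  Y(R3) = 0.02710 S between n3,n4
  Y(R4) = 0.1475 S between n4,n2
  Y(R5) = 0.01647 S between n2,n0
  Y(R6) = 0.07042 S between n4,n2
  Y(R7) = 0.0003012 S between n1,n3
  Y(R8) = 0.0001271 S between n0,n4
  Y(R9) = 0.002770 S between n2,n0
  Y(R10) = 0.4115 S between n1,n3
  Y(R11) = 0.0001085 S between n2,n3
  Y(R12) = 0.01081 S between n2,n4
  Y(R13) = 0.4444 S between n2,n3
  Y(R14) = 0.4695 S between n4,n2
  Y(R15) = 0.0005780 S between n4,n0
  Y(R16) = 0.0001087 S between n2,n1
  Y(R17) = 0.04950 S between n4,n2
  Y(R18) = 0.02353 S between n1,n0
  Y(R19) = 0.2481 S between n3,n1
  Y(R20) = 0.7576 S between n0,n4
  Ip: injects 0.588 A into n0 (from n2)
Assemble and solve the 4×4 MNA system:
  V(n1)=-1.268  V(n2)=-1.390  V(n3)=-1.302  V(n4)=-0.7008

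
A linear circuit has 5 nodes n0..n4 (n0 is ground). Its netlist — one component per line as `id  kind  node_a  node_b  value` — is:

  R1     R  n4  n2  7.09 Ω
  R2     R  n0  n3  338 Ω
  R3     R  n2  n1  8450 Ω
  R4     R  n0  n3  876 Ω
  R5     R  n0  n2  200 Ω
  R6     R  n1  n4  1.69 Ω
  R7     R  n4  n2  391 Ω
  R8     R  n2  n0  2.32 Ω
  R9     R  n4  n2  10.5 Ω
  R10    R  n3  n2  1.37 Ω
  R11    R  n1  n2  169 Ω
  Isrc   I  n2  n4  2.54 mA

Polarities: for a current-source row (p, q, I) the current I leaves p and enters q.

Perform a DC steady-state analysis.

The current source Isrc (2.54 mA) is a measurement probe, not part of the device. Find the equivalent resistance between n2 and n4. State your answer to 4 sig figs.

Element admittances at DC:
  Y(R1) = 0.1410 S between n4,n2
  Y(R2) = 0.002959 S between n0,n3
  Y(R3) = 0.0001183 S between n2,n1
  Y(R4) = 0.001142 S between n0,n3
  Y(R5) = 0.005000 S between n0,n2
  Y(R6) = 0.5917 S between n1,n4
  Y(R7) = 0.002558 S between n4,n2
  Y(R8) = 0.4310 S between n2,n0
  Y(R9) = 0.09524 S between n4,n2
  Y(R10) = 0.7299 S between n3,n2
  Y(R11) = 0.005917 S between n1,n2
  Isrc: injects 0.00254 A into n4 (from n2)
Assemble and solve the 4×4 MNA system:
  V(n1)=0.01027  V(n2)=0.000  V(n3)=0.000  V(n4)=0.01038

R_eq = 4.085 Ω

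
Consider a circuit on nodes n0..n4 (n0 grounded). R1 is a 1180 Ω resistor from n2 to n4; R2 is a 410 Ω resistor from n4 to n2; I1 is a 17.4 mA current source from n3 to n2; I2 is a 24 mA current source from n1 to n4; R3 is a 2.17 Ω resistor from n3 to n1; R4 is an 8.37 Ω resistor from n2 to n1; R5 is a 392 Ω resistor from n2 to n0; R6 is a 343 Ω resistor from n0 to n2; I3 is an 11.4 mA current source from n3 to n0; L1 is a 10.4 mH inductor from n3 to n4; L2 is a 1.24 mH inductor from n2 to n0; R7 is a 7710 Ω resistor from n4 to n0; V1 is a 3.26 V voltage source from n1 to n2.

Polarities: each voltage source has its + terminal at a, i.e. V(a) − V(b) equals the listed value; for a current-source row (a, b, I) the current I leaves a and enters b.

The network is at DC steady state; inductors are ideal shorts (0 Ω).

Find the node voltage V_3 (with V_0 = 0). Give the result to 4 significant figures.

3.226 V

MNA unknowns: 4 node voltages V₁..V_4 plus 3 source currents (L1, L2, V1)
R1: Y=0.0008475 on G[2,4]
R2: Y=0.002439 on G[4,2]
I1: z[3]−=0.0174, z[2]+=0.0174
I2: z[1]−=0.024, z[4]+=0.024
R3: Y=0.4608 on G[3,1]
R4: Y=0.1195 on G[2,1]
R5: Y=0.002551 on G[2,0]
R6: Y=0.002915 on G[0,2]
I3: z[3]−=0.0114, z[0]+=0.0114
L1: row V3−V4=0, i_L1 at 3,4
L2: row V2−V0=0, i_L2 at 2,0
R7: Y=0.0001297 on G[4,0]
V1: row V1−V2=3.26, i_V1 at 1,2
solve → V1=3.260, V2=0.000, V3=3.226, V4=3.226
aux → i_L1=-0.01298, i_L2=-0.01182, i_V1=-0.4293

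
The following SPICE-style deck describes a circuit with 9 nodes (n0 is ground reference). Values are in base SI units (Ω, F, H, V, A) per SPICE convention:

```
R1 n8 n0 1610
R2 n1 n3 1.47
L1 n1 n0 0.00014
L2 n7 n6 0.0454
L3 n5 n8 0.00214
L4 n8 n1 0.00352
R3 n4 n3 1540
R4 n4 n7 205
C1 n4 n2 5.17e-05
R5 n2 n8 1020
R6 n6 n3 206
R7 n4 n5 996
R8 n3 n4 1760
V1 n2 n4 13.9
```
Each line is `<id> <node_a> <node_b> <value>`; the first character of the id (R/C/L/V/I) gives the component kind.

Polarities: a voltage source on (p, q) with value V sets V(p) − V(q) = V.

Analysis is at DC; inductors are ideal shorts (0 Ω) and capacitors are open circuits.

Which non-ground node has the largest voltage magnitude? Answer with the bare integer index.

2

MNA unknowns: 8 node voltages V₁..V_8 plus 5 source currents (L1, L2, L3, L4, V1)
R1: Y=0.0006211 on G[8,0]
R2: Y=0.6803 on G[1,3]
L1: row V1−V0=0, i_L1 at 1,0
L2: row V7−V6=0, i_L2 at 7,6
L3: row V5−V8=0, i_L3 at 5,8
L4: row V8−V1=0, i_L4 at 8,1
R3: Y=0.0006494 on G[4,3]
R4: Y=0.004878 on G[4,7]
C1: Y=0.000 on G[4,2]
R5: Y=0.0009804 on G[2,8]
R6: Y=0.004854 on G[6,3]
R7: Y=0.001004 on G[4,5]
R8: Y=0.0005682 on G[3,4]
V1: row V2−V4=13.9, i_V1 at 2,4
solve → V1=0.000, V2=11.47, V3=-0.01295, V4=-2.427, V5=0.000, V6=-1.223, V7=-1.223, V8=0.000
aux → i_L1=0.000, i_L2=-0.005873, i_L3=-0.002436, i_L4=0.008812, i_V1=-0.01125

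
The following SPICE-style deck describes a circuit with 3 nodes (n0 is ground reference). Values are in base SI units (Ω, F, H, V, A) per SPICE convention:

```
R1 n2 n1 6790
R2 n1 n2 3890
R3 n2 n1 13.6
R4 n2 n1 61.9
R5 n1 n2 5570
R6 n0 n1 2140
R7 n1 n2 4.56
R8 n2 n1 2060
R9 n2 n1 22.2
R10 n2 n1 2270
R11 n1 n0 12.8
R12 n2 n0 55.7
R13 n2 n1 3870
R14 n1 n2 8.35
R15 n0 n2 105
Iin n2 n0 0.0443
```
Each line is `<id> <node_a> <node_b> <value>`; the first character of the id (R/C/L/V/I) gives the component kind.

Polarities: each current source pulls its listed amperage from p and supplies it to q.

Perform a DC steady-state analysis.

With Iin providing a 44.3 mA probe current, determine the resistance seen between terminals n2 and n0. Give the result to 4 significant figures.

R_eq = 10.53 Ω

MNA unknowns: 2 node voltages V₁..V_2
R1: Y=0.0001473 on G[2,1]
R2: Y=0.0002571 on G[1,2]
R3: Y=0.07353 on G[2,1]
R4: Y=0.01616 on G[2,1]
R5: Y=0.0001795 on G[1,2]
R6: Y=0.0004673 on G[0,1]
R7: Y=0.2193 on G[1,2]
R8: Y=0.0004854 on G[2,1]
R9: Y=0.04505 on G[2,1]
R10: Y=0.0004405 on G[2,1]
R11: Y=0.07812 on G[1,0]
R12: Y=0.01795 on G[2,0]
R13: Y=0.0002584 on G[2,1]
R14: Y=0.1198 on G[1,2]
R15: Y=0.009524 on G[0,2]
Iin: z[2]−=0.0443, z[0]+=0.0443
solve → V1=-0.4005, V2=-0.4667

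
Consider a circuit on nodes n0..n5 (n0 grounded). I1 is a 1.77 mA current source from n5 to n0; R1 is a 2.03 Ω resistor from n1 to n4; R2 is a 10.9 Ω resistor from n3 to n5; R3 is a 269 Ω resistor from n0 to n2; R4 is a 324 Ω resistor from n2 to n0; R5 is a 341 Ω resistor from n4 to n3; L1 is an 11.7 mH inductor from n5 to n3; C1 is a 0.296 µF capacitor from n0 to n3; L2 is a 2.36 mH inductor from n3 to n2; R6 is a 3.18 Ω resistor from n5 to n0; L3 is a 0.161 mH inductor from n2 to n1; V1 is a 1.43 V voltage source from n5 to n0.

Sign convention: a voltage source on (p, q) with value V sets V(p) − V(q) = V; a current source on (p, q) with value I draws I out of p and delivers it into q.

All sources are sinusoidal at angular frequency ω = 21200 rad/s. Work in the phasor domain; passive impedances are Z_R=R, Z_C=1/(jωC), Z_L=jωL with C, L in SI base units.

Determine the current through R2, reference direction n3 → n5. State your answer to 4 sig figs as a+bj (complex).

-0.007944-0.005887j A

Element admittances at ω=21200 rad/s:
  I1: injects 0.00177 A into n0 (from n5)
  Y(R1) = 0.4926+0.000j S between n1,n4
  Y(R2) = 0.09174+0.000j S between n3,n5
  Y(R3) = 0.003717+0.000j S between n0,n2
  Y(R4) = 0.003086+0.000j S between n2,n0
  Y(R5) = 0.002933+0.000j S between n4,n3
  Y(L1) = 0.000-0.004032j S between n5,n3
  Y(C1) = 0.000+0.006275j S between n0,n3
  Y(L2) = 0.000-0.01999j S between n3,n2
  Y(R6) = 0.3145+0.000j S between n5,n0
  Y(L3) = 0.000-0.2930j S between n2,n1
  V1: constraint V(n5)−V(n0) = 1.43
Assemble and solve the 6×6 MNA system:
  V(n1)=1.143-0.4231j  V(n2)=1.146-0.4251j  V(n3)=1.343-0.06417j  V(n4)=1.144-0.4210j  V(n5)=1.430+0.000j
  i(V1)=-0.4597-0.005538j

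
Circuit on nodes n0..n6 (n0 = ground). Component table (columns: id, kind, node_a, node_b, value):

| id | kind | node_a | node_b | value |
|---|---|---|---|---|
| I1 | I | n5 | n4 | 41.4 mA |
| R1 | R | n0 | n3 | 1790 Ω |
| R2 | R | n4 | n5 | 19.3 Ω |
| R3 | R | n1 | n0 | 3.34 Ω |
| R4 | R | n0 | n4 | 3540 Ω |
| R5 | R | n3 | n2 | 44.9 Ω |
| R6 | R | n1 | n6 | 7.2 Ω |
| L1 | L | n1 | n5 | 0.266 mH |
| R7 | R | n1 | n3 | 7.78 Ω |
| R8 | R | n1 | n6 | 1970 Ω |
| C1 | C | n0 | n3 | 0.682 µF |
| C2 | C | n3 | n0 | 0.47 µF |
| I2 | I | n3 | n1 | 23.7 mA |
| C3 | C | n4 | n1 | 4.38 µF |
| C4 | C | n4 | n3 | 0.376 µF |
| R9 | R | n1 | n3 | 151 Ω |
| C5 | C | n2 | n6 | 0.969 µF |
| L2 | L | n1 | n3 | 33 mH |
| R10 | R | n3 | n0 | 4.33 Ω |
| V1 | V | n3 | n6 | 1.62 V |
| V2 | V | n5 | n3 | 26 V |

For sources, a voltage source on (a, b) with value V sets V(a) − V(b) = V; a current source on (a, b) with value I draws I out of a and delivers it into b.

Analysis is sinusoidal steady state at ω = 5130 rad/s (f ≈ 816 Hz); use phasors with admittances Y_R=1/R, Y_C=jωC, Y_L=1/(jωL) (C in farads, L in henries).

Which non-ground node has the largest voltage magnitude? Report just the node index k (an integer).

Apply KCL at each of the 6 non-ground nodes and solve the resulting linear system.
Node n1: branches {R3, R6, L1, R7, R8, I2, C3, R9, L2} → V_1 = 8.539-4.736j
Node n2: branches {R5, C5} → V_2 = -10.98+6.058j
Node n3: branches {R1, R5, R7, C1, C2, I2, C4, R9, L2, R10, V1, V2} → V_3 = -10.90+6.402j
Node n4: branches {I1, R2, R4, C3, C4} → V_4 = 18.15+1.145j
Node n5: branches {I1, R2, L1, V2} → V_5 = 15.10+6.402j
Node n6: branches {R6, R8, C5, V1} → V_6 = -12.52+6.402j
Source currents: i(V1)=-2.937+1.545j, i(V2)=-8.046+4.535j

4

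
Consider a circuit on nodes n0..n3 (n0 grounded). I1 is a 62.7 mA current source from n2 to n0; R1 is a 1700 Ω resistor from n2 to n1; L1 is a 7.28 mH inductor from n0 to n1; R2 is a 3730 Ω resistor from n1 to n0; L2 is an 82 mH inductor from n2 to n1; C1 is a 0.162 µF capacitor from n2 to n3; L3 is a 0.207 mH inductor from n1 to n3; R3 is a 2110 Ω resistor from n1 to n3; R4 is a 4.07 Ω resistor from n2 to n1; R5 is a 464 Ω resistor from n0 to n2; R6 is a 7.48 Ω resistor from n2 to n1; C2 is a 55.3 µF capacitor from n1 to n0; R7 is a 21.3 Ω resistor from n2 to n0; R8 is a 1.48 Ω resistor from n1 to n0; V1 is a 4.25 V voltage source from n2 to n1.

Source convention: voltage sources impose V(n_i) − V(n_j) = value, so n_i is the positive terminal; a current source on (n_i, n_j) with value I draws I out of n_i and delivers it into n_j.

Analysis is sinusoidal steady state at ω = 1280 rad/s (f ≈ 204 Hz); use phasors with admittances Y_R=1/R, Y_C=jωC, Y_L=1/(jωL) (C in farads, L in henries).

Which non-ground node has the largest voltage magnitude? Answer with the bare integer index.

MNA unknowns: 3 node voltages V₁..V_3 plus 1 source current (V1)
I1: z[2]−=0.0627, z[0]+=0.0627
R1: Y=0.0005882+0.000j on G[2,1]
L1: Y=0.000-0.1073j on G[0,1]
R2: Y=0.0002681+0.000j on G[1,0]
L2: Y=0.000-0.009527j on G[2,1]
C1: Y=0.000+0.0002074j on G[2,3]
L3: Y=0.000-3.774j on G[1,3]
R3: Y=0.0004739+0.000j on G[1,3]
R4: Y=0.2457+0.000j on G[2,1]
R5: Y=0.002155+0.000j on G[0,2]
R6: Y=0.1337+0.000j on G[2,1]
C2: Y=0.000+0.07078j on G[1,0]
R7: Y=0.04695+0.000j on G[2,0]
R8: Y=0.6757+0.000j on G[1,0]
V1: row V2−V1=4.25, i_V1 at 2,1
solve → V1=-0.3734-0.01881j, V2=3.877-0.01881j, V3=-0.3736-0.01881j
aux → i_V1=-1.868+0.04053j

2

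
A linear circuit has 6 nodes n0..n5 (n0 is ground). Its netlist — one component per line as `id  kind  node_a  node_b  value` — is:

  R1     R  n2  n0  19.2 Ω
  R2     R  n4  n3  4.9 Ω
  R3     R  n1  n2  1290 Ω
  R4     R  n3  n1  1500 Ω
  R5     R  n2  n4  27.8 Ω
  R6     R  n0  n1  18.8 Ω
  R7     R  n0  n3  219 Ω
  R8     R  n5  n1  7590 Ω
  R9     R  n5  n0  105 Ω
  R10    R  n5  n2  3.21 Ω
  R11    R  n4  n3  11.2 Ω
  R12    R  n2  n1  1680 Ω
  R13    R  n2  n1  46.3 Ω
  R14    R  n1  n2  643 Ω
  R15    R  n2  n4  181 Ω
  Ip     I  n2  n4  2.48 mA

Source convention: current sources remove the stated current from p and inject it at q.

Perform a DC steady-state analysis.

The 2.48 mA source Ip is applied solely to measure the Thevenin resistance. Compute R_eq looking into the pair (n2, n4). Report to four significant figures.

MNA unknowns: 5 node voltages V₁..V_5
R1: Y=0.05208 on G[2,0]
R2: Y=0.2041 on G[4,3]
R3: Y=0.0007752 on G[1,2]
R4: Y=0.0006667 on G[3,1]
R5: Y=0.03597 on G[2,4]
R6: Y=0.05319 on G[0,1]
R7: Y=0.004566 on G[0,3]
R8: Y=0.0001318 on G[5,1]
R9: Y=0.009524 on G[5,0]
R10: Y=0.3115 on G[5,2]
R11: Y=0.08929 on G[4,3]
R12: Y=0.0005952 on G[2,1]
R13: Y=0.02160 on G[2,1]
R14: Y=0.001555 on G[1,2]
R15: Y=0.005525 on G[2,4]
Ip: z[2]−=0.00248, z[4]+=0.00248
solve → V1=-0.0005787, V2=-0.003181, V3=0.04945, V4=0.05034, V5=-0.003085

R_eq = 21.58 Ω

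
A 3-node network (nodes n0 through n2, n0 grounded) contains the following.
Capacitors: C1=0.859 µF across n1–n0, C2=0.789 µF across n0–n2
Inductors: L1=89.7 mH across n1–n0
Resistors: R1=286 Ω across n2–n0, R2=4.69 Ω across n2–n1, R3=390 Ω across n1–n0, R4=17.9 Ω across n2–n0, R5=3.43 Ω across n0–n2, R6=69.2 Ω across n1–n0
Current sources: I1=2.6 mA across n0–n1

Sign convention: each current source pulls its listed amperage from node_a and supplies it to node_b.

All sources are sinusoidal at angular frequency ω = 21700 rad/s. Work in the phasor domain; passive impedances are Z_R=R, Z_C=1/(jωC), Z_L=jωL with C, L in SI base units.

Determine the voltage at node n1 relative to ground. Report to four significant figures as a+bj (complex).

0.01704-0.002342j V

Element admittances at ω=21700 rad/s:
  Y(C1) = 0.000+0.01864j S between n1,n0
  Y(L1) = 0.000-0.0005137j S between n1,n0
  Y(R1) = 0.003497+0.000j S between n2,n0
  Y(R2) = 0.2132+0.000j S between n2,n1
  Y(R3) = 0.002564+0.000j S between n1,n0
  Y(R4) = 0.05587+0.000j S between n2,n0
  Y(R5) = 0.2915+0.000j S between n0,n2
  Y(R6) = 0.01445+0.000j S between n1,n0
  Y(C2) = 0.000+0.01712j S between n0,n2
  I1: injects 0.0026 A into n1 (from n0)
Assemble and solve the 2×2 MNA system:
  V(n1)=0.01704-0.002342j  V(n2)=0.006409-0.001080j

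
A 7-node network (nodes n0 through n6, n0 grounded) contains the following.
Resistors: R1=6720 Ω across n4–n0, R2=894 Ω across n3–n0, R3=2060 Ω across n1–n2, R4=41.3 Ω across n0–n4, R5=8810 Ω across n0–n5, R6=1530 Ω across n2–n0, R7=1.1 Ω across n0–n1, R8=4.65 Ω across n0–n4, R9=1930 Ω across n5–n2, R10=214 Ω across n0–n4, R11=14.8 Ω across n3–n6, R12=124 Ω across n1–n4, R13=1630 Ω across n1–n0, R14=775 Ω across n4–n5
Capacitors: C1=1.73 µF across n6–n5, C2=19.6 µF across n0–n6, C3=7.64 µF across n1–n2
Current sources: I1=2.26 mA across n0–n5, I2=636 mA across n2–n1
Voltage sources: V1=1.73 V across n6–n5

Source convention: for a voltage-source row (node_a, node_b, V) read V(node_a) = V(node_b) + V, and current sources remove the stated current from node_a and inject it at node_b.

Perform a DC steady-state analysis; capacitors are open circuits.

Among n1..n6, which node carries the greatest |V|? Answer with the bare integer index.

Apply KCL at each of the 6 non-ground nodes and solve the resulting linear system.
Node n1: branches {R3, R7, R12, R13, I2, C3} → V_1 = 0.4753
Node n2: branches {R3, R6, R9, I2, C3} → V_2 = -405.4
Node n3: branches {R2, R11} → V_3 = -66.69
Node n4: branches {R1, R4, R8, R10, R12, R14} → V_4 = -0.3388
Node n5: branches {R5, R9, C1, I1, R14, V1} → V_5 = -69.52
Node n6: branches {C1, R11, C2, V1} → V_6 = -67.79
Source currents: i(V1)=0.07460

2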